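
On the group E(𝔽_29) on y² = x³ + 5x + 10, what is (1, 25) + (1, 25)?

tangent at (1, 25): λ = (3·1² + 5)/(2·25) ≡ 8/21. 21⁻¹ ≡ 18 (mod 29), so λ ≡ 8·18 ≡ 28.
  x = λ² - 1 - 1 = 784 - 2 ≡ 28; y = λ·(1 - 28) - 25 ≡ 2. → (28, 2)

(28, 2)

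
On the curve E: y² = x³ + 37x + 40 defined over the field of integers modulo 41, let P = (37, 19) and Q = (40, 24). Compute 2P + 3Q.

(12, 30)

First 2P:
Repeated addition: build up to 2P.
2P: tangent at (37, 19): λ = (3·37² + 37)/(2·19) ≡ 3/38. 38⁻¹ ≡ 27 (mod 41) since 38·27 = 1026 ≡ 1, so λ ≡ 3·27 ≡ 40.
  x = λ² - 37 - 37 = 1600 - 74 ≡ 9; y = λ·(37 - 9) - 19 ≡ 35. → (9, 35)
2P = (9, 35).
Next 3Q:
Repeated addition: build up to 3Q.
2Q: tangent at (40, 24): λ = (3·40² + 37)/(2·24) ≡ 40/7. 7⁻¹ ≡ 6 (mod 41) since 7·6 = 42 ≡ 1, so λ ≡ 40·6 ≡ 35.
  x = λ² - 40 - 40 = 1225 - 80 ≡ 38; y = λ·(40 - 38) - 24 ≡ 5. → (38, 5)
3Q: (38, 5) + (40, 24). λ = (24 - 5)/(40 - 38) ≡ 19/2 mod 41. 2⁻¹ ≡ 21 (mod 41), so λ ≡ 30.
  x = λ² - 38 - 40 = 900 - 78 ≡ 2; y = λ·(38 - 2) - 5 ≡ 9. → (2, 9)
3Q = (2, 9).
Finally 2P + 3Q:
(9, 35) + (2, 9). λ = (9 - 35)/(2 - 9) ≡ 15/34 mod 41. 34⁻¹ ≡ 35 (mod 41) since 34·35 = 1190 ≡ 1, so λ ≡ 33.
  x = λ² - 9 - 2 = 1089 - 11 ≡ 12; y = λ·(9 - 12) - 35 ≡ 30. → (12, 30)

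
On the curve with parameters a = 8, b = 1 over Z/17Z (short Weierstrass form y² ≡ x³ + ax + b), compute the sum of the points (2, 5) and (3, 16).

(14, 16)

(2, 5) + (3, 16). λ = (16 - 5)/(3 - 2) ≡ 11/1 mod 17. 1⁻¹ ≡ 1 (mod 17), so λ ≡ 11.
  x = λ² - 2 - 3 = 121 - 5 ≡ 14; y = λ·(2 - 14) - 5 ≡ 16. → (14, 16)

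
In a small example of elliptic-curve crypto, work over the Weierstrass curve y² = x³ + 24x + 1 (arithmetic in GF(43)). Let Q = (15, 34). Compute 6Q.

(6, 19)

Double-and-add on 6 = (110)₂. Start with Q = (15, 34) for the leading 1-bit.
double: tangent at (15, 34): λ = (3·15² + 24)/(2·34) ≡ 11/25. 25⁻¹ ≡ 31 (mod 43), so λ ≡ 11·31 ≡ 40.
  x = λ² - 15 - 15 = 1600 - 30 ≡ 22; y = λ·(15 - 22) - 34 ≡ 30. → (22, 30)
add Q: (22, 30) + (15, 34). λ = (34 - 30)/(15 - 22) ≡ 4/36 mod 43. 36⁻¹ ≡ 6 (mod 43) since 36·6 = 216 ≡ 1, so λ ≡ 24.
  x = λ² - 22 - 15 = 576 - 37 ≡ 23; y = λ·(22 - 23) - 30 ≡ 32. → (23, 32)
double: tangent at (23, 32): λ = (3·23² + 24)/(2·32) ≡ 20/21. 21⁻¹ ≡ 41 (mod 43), so λ ≡ 20·41 ≡ 3.
  x = λ² - 23 - 23 = 9 - 46 ≡ 6; y = λ·(23 - 6) - 32 ≡ 19. → (6, 19)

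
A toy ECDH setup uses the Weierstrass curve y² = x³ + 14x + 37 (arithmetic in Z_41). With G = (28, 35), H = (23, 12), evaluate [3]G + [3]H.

(37, 9)

First 3G:
Repeated addition: build up to 3G.
2G: tangent at (28, 35): λ = (3·28² + 14)/(2·35) ≡ 29/29. 29⁻¹ ≡ 17 (mod 41), so λ ≡ 29·17 ≡ 1.
  x = λ² - 28 - 28 = 1 - 56 ≡ 27; y = λ·(28 - 27) - 35 ≡ 7. → (27, 7)
3G: (27, 7) + (28, 35). λ = (35 - 7)/(28 - 27) ≡ 28/1 mod 41. 1⁻¹ ≡ 1 (mod 41) since 1·1 = 1 ≡ 1, so λ ≡ 28.
  x = λ² - 27 - 28 = 784 - 55 ≡ 32; y = λ·(27 - 32) - 7 ≡ 17. → (32, 17)
3G = (32, 17).
Next 3H:
Repeated addition: build up to 3H.
2H: tangent at (23, 12): λ = (3·23² + 14)/(2·12) ≡ 2/24. 24⁻¹ ≡ 12 (mod 41), so λ ≡ 2·12 ≡ 24.
  x = λ² - 23 - 23 = 576 - 46 ≡ 38; y = λ·(23 - 38) - 12 ≡ 38. → (38, 38)
3H: (38, 38) + (23, 12). λ = (12 - 38)/(23 - 38) ≡ 15/26 mod 41. 26⁻¹ ≡ 30 (mod 41) since 26·30 = 780 ≡ 1, so λ ≡ 40.
  x = λ² - 38 - 23 = 1600 - 61 ≡ 22; y = λ·(38 - 22) - 38 ≡ 28. → (22, 28)
3H = (22, 28).
Finally 3G + 3H:
(32, 17) + (22, 28). λ = (28 - 17)/(22 - 32) ≡ 11/31 mod 41. 31⁻¹ ≡ 4 (mod 41), so λ ≡ 3.
  x = λ² - 32 - 22 = 9 - 54 ≡ 37; y = λ·(32 - 37) - 17 ≡ 9. → (37, 9)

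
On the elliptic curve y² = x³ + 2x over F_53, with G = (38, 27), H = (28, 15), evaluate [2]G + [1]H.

(10, 38)

First 2G:
Repeated addition: build up to 2G.
2G: tangent at (38, 27): λ = (3·38² + 2)/(2·27) ≡ 41/1. 1⁻¹ ≡ 1 (mod 53), so λ ≡ 41·1 ≡ 41.
  x = λ² - 38 - 38 = 1681 - 76 ≡ 15; y = λ·(38 - 15) - 27 ≡ 15. → (15, 15)
2G = (15, 15).
Finally 2G + H:
(15, 15) + (28, 15). λ = (15 - 15)/(28 - 15) ≡ 0/13 mod 53. 13⁻¹ ≡ 49 (mod 53), so λ ≡ 0.
  x = λ² - 15 - 28 = 0 - 43 ≡ 10; y = λ·(15 - 10) - 15 ≡ 38. → (10, 38)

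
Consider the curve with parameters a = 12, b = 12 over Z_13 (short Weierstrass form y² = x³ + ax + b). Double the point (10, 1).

tangent at (10, 1): λ = (3·10² + 12)/(2·1) ≡ 0/2. 2⁻¹ ≡ 7 (mod 13), so λ ≡ 0·7 ≡ 0.
  x = λ² - 10 - 10 = 0 - 20 ≡ 6; y = λ·(10 - 6) - 1 ≡ 12. → (6, 12)

(6, 12)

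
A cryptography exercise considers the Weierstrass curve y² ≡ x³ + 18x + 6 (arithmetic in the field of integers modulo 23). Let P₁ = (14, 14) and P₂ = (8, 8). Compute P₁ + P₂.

(2, 21)

(14, 14) + (8, 8). λ = (8 - 14)/(8 - 14) ≡ 17/17 mod 23. 17⁻¹ ≡ 19 (mod 23) since 17·19 = 323 ≡ 1, so λ ≡ 1.
  x = λ² - 14 - 8 = 1 - 22 ≡ 2; y = λ·(14 - 2) - 14 ≡ 21. → (2, 21)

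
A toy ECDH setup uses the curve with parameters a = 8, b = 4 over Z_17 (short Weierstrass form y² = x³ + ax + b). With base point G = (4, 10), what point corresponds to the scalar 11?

Repeated addition: build up to 11G.
2G: tangent at (4, 10): λ = (3·4² + 8)/(2·10) ≡ 5/3. 3⁻¹ ≡ 6 (mod 17), so λ ≡ 5·6 ≡ 13.
  x = λ² - 4 - 4 = 169 - 8 ≡ 8; y = λ·(4 - 8) - 10 ≡ 6. → (8, 6)
3G: (8, 6) + (4, 10). λ = (10 - 6)/(4 - 8) ≡ 4/13 mod 17. 13⁻¹ ≡ 4 (mod 17) since 13·4 = 52 ≡ 1, so λ ≡ 16.
  x = λ² - 8 - 4 = 256 - 12 ≡ 6; y = λ·(8 - 6) - 6 ≡ 9. → (6, 9)
4G: (6, 9) + (4, 10). λ = (10 - 9)/(4 - 6) ≡ 1/15 mod 17. 15⁻¹ ≡ 8 (mod 17) since 15·8 = 120 ≡ 1, so λ ≡ 8.
  x = λ² - 6 - 4 = 64 - 10 ≡ 3; y = λ·(6 - 3) - 9 ≡ 15. → (3, 15)
5G: (3, 15) + (4, 10). λ = (10 - 15)/(4 - 3) ≡ 12/1 mod 17. 1⁻¹ ≡ 1 (mod 17), so λ ≡ 12.
  x = λ² - 3 - 4 = 144 - 7 ≡ 1; y = λ·(3 - 1) - 15 ≡ 9. → (1, 9)
6G: (1, 9) + (4, 10). λ = (10 - 9)/(4 - 1) ≡ 1/3 mod 17. 3⁻¹ ≡ 6 (mod 17) since 3·6 = 18 ≡ 1, so λ ≡ 6.
  x = λ² - 1 - 4 = 36 - 5 ≡ 14; y = λ·(1 - 14) - 9 ≡ 15. → (14, 15)
7G: (14, 15) + (4, 10). λ = (10 - 15)/(4 - 14) ≡ 12/7 mod 17. 7⁻¹ ≡ 5 (mod 17), so λ ≡ 9.
  x = λ² - 14 - 4 = 81 - 18 ≡ 12; y = λ·(14 - 12) - 15 ≡ 3. → (12, 3)
8G: (12, 3) + (4, 10). λ = (10 - 3)/(4 - 12) ≡ 7/9 mod 17. 9⁻¹ ≡ 2 (mod 17) since 9·2 = 18 ≡ 1, so λ ≡ 14.
  x = λ² - 12 - 4 = 196 - 16 ≡ 10; y = λ·(12 - 10) - 3 ≡ 8. → (10, 8)
9G: (10, 8) + (4, 10). λ = (10 - 8)/(4 - 10) ≡ 2/11 mod 17. 11⁻¹ ≡ 14 (mod 17), so λ ≡ 11.
  x = λ² - 10 - 4 = 121 - 14 ≡ 5; y = λ·(10 - 5) - 8 ≡ 13. → (5, 13)
10G: (5, 13) + (4, 10). λ = (10 - 13)/(4 - 5) ≡ 14/16 mod 17. 16⁻¹ ≡ 16 (mod 17) since 16·16 = 256 ≡ 1, so λ ≡ 3.
  x = λ² - 5 - 4 = 9 - 9 ≡ 0; y = λ·(5 - 0) - 13 ≡ 2. → (0, 2)
11G: (0, 2) + (4, 10). λ = (10 - 2)/(4 - 0) ≡ 8/4 mod 17. 4⁻¹ ≡ 13 (mod 17) since 4·13 = 52 ≡ 1, so λ ≡ 2.
  x = λ² - 0 - 4 = 4 - 4 ≡ 0; y = λ·(0 - 0) - 2 ≡ 15. → (0, 15)

(0, 15)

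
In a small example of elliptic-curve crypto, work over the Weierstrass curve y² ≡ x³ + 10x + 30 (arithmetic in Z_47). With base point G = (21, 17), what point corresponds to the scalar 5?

Double-and-add on 5 = (101)₂. Start with G = (21, 17) for the leading 1-bit.
double: tangent at (21, 17): λ = (3·21² + 10)/(2·17) ≡ 17/34. 34⁻¹ ≡ 18 (mod 47) since 34·18 = 612 ≡ 1, so λ ≡ 17·18 ≡ 24.
  x = λ² - 21 - 21 = 576 - 42 ≡ 17; y = λ·(21 - 17) - 17 ≡ 32. → (17, 32)
double: tangent at (17, 32): λ = (3·17² + 10)/(2·32) ≡ 31/17. 17⁻¹ ≡ 36 (mod 47), so λ ≡ 31·36 ≡ 35.
  x = λ² - 17 - 17 = 1225 - 34 ≡ 16; y = λ·(17 - 16) - 32 ≡ 3. → (16, 3)
add G: (16, 3) + (21, 17). λ = (17 - 3)/(21 - 16) ≡ 14/5 mod 47. 5⁻¹ ≡ 19 (mod 47) since 5·19 = 95 ≡ 1, so λ ≡ 31.
  x = λ² - 16 - 21 = 961 - 37 ≡ 31; y = λ·(16 - 31) - 3 ≡ 2. → (31, 2)

(31, 2)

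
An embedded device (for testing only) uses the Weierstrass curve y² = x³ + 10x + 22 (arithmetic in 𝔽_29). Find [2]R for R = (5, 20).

(14, 8)

tangent at (5, 20): λ = (3·5² + 10)/(2·20) ≡ 27/11. 11⁻¹ ≡ 8 (mod 29) since 11·8 = 88 ≡ 1, so λ ≡ 27·8 ≡ 13.
  x = λ² - 5 - 5 = 169 - 10 ≡ 14; y = λ·(5 - 14) - 20 ≡ 8. → (14, 8)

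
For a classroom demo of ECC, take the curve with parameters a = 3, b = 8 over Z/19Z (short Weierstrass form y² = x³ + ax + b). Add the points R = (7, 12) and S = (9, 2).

(9, 17)

(7, 12) + (9, 2). λ = (2 - 12)/(9 - 7) ≡ 9/2 mod 19. 2⁻¹ ≡ 10 (mod 19) since 2·10 = 20 ≡ 1, so λ ≡ 14.
  x = λ² - 7 - 9 = 196 - 16 ≡ 9; y = λ·(7 - 9) - 12 ≡ 17. → (9, 17)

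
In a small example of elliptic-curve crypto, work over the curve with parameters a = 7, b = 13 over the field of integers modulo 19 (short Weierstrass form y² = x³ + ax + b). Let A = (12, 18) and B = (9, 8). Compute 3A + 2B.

(3, 17)

First 3A:
Repeated addition: build up to 3A.
2A: tangent at (12, 18): λ = (3·12² + 7)/(2·18) ≡ 2/17. 17⁻¹ ≡ 9 (mod 19) since 17·9 = 153 ≡ 1, so λ ≡ 2·9 ≡ 18.
  x = λ² - 12 - 12 = 324 - 24 ≡ 15; y = λ·(12 - 15) - 18 ≡ 4. → (15, 4)
3A: (15, 4) + (12, 18). λ = (18 - 4)/(12 - 15) ≡ 14/16 mod 19. 16⁻¹ ≡ 6 (mod 19) since 16·6 = 96 ≡ 1, so λ ≡ 8.
  x = λ² - 15 - 12 = 64 - 27 ≡ 18; y = λ·(15 - 18) - 4 ≡ 10. → (18, 10)
3A = (18, 10).
Next 2B:
Repeated addition: build up to 2B.
2B: tangent at (9, 8): λ = (3·9² + 7)/(2·8) ≡ 3/16. 16⁻¹ ≡ 6 (mod 19), so λ ≡ 3·6 ≡ 18.
  x = λ² - 9 - 9 = 324 - 18 ≡ 2; y = λ·(9 - 2) - 8 ≡ 4. → (2, 4)
2B = (2, 4).
Finally 3A + 2B:
(18, 10) + (2, 4). λ = (4 - 10)/(2 - 18) ≡ 13/3 mod 19. 3⁻¹ ≡ 13 (mod 19), so λ ≡ 17.
  x = λ² - 18 - 2 = 289 - 20 ≡ 3; y = λ·(18 - 3) - 10 ≡ 17. → (3, 17)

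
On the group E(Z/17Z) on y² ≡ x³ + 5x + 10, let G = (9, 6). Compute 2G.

tangent at (9, 6): λ = (3·9² + 5)/(2·6) ≡ 10/12. 12⁻¹ ≡ 10 (mod 17), so λ ≡ 10·10 ≡ 15.
  x = λ² - 9 - 9 = 225 - 18 ≡ 3; y = λ·(9 - 3) - 6 ≡ 16. → (3, 16)

(3, 16)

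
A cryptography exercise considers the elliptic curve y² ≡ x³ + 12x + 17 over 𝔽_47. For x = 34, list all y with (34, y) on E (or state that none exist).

22, 25

x³ + 12x + 17 = 39729 ≡ 14 (mod 47).
Square roots of 14 mod 47: 22 and 25 (since 22² = 484 ≡ 14).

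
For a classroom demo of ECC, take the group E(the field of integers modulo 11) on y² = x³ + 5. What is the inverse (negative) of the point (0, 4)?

-(0, 4) = (0, -4 mod 11) = (0, 7).

(0, 7)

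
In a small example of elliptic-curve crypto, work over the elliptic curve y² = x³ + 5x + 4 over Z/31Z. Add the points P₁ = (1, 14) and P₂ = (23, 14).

(7, 17)

(1, 14) + (23, 14). λ = (14 - 14)/(23 - 1) ≡ 0/22 mod 31. 22⁻¹ ≡ 24 (mod 31) since 22·24 = 528 ≡ 1, so λ ≡ 0.
  x = λ² - 1 - 23 = 0 - 24 ≡ 7; y = λ·(1 - 7) - 14 ≡ 17. → (7, 17)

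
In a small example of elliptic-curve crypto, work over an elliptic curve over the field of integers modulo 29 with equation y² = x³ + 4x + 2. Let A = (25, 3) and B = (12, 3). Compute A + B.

(25, 3) + (12, 3). λ = (3 - 3)/(12 - 25) ≡ 0/16 mod 29. 16⁻¹ ≡ 20 (mod 29), so λ ≡ 0.
  x = λ² - 25 - 12 = 0 - 37 ≡ 21; y = λ·(25 - 21) - 3 ≡ 26. → (21, 26)

(21, 26)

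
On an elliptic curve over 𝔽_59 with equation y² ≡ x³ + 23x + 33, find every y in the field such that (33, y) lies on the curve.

x³ + 23x + 33 = 36729 ≡ 31 (mod 59).
31 is a non-residue mod 59; no y exists.

none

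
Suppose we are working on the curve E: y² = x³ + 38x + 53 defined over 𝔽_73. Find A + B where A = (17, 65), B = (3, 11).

(50, 58)

(17, 65) + (3, 11). λ = (11 - 65)/(3 - 17) ≡ 19/59 mod 73. 59⁻¹ ≡ 26 (mod 73), so λ ≡ 56.
  x = λ² - 17 - 3 = 3136 - 20 ≡ 50; y = λ·(17 - 50) - 65 ≡ 58. → (50, 58)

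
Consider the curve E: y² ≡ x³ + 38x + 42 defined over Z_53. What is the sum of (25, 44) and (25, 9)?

The two points share x = 25 and their y-coordinates satisfy 44 + 9 ≡ 0 (mod 53), so they are inverses. Their sum is ∞.

O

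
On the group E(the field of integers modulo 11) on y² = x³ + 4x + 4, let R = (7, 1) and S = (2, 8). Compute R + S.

(7, 1) + (2, 8). λ = (8 - 1)/(2 - 7) ≡ 7/6 mod 11. 6⁻¹ ≡ 2 (mod 11) since 6·2 = 12 ≡ 1, so λ ≡ 3.
  x = λ² - 7 - 2 = 9 - 9 ≡ 0; y = λ·(7 - 0) - 1 ≡ 9. → (0, 9)

(0, 9)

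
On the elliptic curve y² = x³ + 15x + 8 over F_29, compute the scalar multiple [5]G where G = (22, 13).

Double-and-add on 5 = (101)₂. Start with G = (22, 13) for the leading 1-bit.
double: tangent at (22, 13): λ = (3·22² + 15)/(2·13) ≡ 17/26. 26⁻¹ ≡ 19 (mod 29) since 26·19 = 494 ≡ 1, so λ ≡ 17·19 ≡ 4.
  x = λ² - 22 - 22 = 16 - 44 ≡ 1; y = λ·(22 - 1) - 13 ≡ 13. → (1, 13)
double: tangent at (1, 13): λ = (3·1² + 15)/(2·13) ≡ 18/26. 26⁻¹ ≡ 19 (mod 29) since 26·19 = 494 ≡ 1, so λ ≡ 18·19 ≡ 23.
  x = λ² - 1 - 1 = 529 - 2 ≡ 5; y = λ·(1 - 5) - 13 ≡ 11. → (5, 11)
add G: (5, 11) + (22, 13). λ = (13 - 11)/(22 - 5) ≡ 2/17 mod 29. 17⁻¹ ≡ 12 (mod 29), so λ ≡ 24.
  x = λ² - 5 - 22 = 576 - 27 ≡ 27; y = λ·(5 - 27) - 11 ≡ 12. → (27, 12)

(27, 12)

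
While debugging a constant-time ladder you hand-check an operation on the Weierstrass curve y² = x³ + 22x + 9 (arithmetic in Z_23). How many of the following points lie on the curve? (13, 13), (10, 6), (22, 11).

1

(13, 13): 13² ≡ 8, rhs ≡ 8 → on.
(10, 6): 6² ≡ 13, rhs ≡ 10 → off.
(22, 11): 11² ≡ 6, rhs ≡ 9 → off.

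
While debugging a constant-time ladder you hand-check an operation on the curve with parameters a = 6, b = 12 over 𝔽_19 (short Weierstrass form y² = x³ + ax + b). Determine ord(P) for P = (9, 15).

2P: tangent at (9, 15): λ = (3·9² + 6)/(2·15) ≡ 2/11. 11⁻¹ ≡ 7 (mod 19) since 11·7 = 77 ≡ 1, so λ ≡ 2·7 ≡ 14.
  x = λ² - 9 - 9 = 196 - 18 ≡ 7; y = λ·(9 - 7) - 15 ≡ 13. → (7, 13)
3P: (7, 13) + (9, 15). λ = (15 - 13)/(9 - 7) ≡ 2/2 mod 19. 2⁻¹ ≡ 10 (mod 19), so λ ≡ 1.
  x = λ² - 7 - 9 = 1 - 16 ≡ 4; y = λ·(7 - 4) - 13 ≡ 9. → (4, 9)
4P: (4, 9) + (9, 15). λ = (15 - 9)/(9 - 4) ≡ 6/5 mod 19. 5⁻¹ ≡ 4 (mod 19) since 5·4 = 20 ≡ 1, so λ ≡ 5.
  x = λ² - 4 - 9 = 25 - 13 ≡ 12; y = λ·(4 - 12) - 9 ≡ 8. → (12, 8)
5P: (12, 8) + (9, 15). λ = (15 - 8)/(9 - 12) ≡ 7/16 mod 19. 16⁻¹ ≡ 6 (mod 19), so λ ≡ 4.
  x = λ² - 12 - 9 = 16 - 21 ≡ 14; y = λ·(12 - 14) - 8 ≡ 3. → (14, 3)
6P: (14, 3) + (9, 15). λ = (15 - 3)/(9 - 14) ≡ 12/14 mod 19. 14⁻¹ ≡ 15 (mod 19) since 14·15 = 210 ≡ 1, so λ ≡ 9.
  x = λ² - 14 - 9 = 81 - 23 ≡ 1; y = λ·(14 - 1) - 3 ≡ 0. → (1, 0)
7P: (1, 0) + (9, 15). λ = (15 - 0)/(9 - 1) ≡ 15/8 mod 19. 8⁻¹ ≡ 12 (mod 19) since 8·12 = 96 ≡ 1, so λ ≡ 9.
  x = λ² - 1 - 9 = 81 - 10 ≡ 14; y = λ·(1 - 14) - 0 ≡ 16. → (14, 16)
8P: (14, 16) + (9, 15). λ = (15 - 16)/(9 - 14) ≡ 18/14 mod 19. 14⁻¹ ≡ 15 (mod 19) since 14·15 = 210 ≡ 1, so λ ≡ 4.
  x = λ² - 14 - 9 = 16 - 23 ≡ 12; y = λ·(14 - 12) - 16 ≡ 11. → (12, 11)
9P: (12, 11) + (9, 15). λ = (15 - 11)/(9 - 12) ≡ 4/16 mod 19. 16⁻¹ ≡ 6 (mod 19), so λ ≡ 5.
  x = λ² - 12 - 9 = 25 - 21 ≡ 4; y = λ·(12 - 4) - 11 ≡ 10. → (4, 10)
10P: (4, 10) + (9, 15). λ = (15 - 10)/(9 - 4) ≡ 5/5 mod 19. 5⁻¹ ≡ 4 (mod 19), so λ ≡ 1.
  x = λ² - 4 - 9 = 1 - 13 ≡ 7; y = λ·(4 - 7) - 10 ≡ 6. → (7, 6)
11P: (7, 6) + (9, 15). λ = (15 - 6)/(9 - 7) ≡ 9/2 mod 19. 2⁻¹ ≡ 10 (mod 19), so λ ≡ 14.
  x = λ² - 7 - 9 = 196 - 16 ≡ 9; y = λ·(7 - 9) - 6 ≡ 4. → (9, 4)
12P: (9, 4) + (9, 15): same x and y₁ ≡ -y₂, so the sum is ∞.
12P = ∞, so the order is 12.

12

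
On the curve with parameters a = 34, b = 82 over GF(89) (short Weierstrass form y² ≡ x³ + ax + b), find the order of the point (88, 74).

9

2P: tangent at (88, 74): λ = (3·88² + 34)/(2·74) ≡ 37/59. 59⁻¹ ≡ 86 (mod 89), so λ ≡ 37·86 ≡ 67.
  x = λ² - 88 - 88 = 4489 - 176 ≡ 41; y = λ·(88 - 41) - 74 ≡ 49. → (41, 49)
3P: (41, 49) + (88, 74). λ = (74 - 49)/(88 - 41) ≡ 25/47 mod 89. 47⁻¹ ≡ 36 (mod 89), so λ ≡ 10.
  x = λ² - 41 - 88 = 100 - 129 ≡ 60; y = λ·(41 - 60) - 49 ≡ 28. → (60, 28)
4P: (60, 28) + (88, 74). λ = (74 - 28)/(88 - 60) ≡ 46/28 mod 89. 28⁻¹ ≡ 35 (mod 89) since 28·35 = 980 ≡ 1, so λ ≡ 8.
  x = λ² - 60 - 88 = 64 - 148 ≡ 5; y = λ·(60 - 5) - 28 ≡ 56. → (5, 56)
5P: (5, 56) + (88, 74). λ = (74 - 56)/(88 - 5) ≡ 18/83 mod 89. 83⁻¹ ≡ 74 (mod 89), so λ ≡ 86.
  x = λ² - 5 - 88 = 7396 - 93 ≡ 5; y = λ·(5 - 5) - 56 ≡ 33. → (5, 33)
6P: (5, 33) + (88, 74). λ = (74 - 33)/(88 - 5) ≡ 41/83 mod 89. 83⁻¹ ≡ 74 (mod 89) since 83·74 = 6142 ≡ 1, so λ ≡ 8.
  x = λ² - 5 - 88 = 64 - 93 ≡ 60; y = λ·(5 - 60) - 33 ≡ 61. → (60, 61)
7P: (60, 61) + (88, 74). λ = (74 - 61)/(88 - 60) ≡ 13/28 mod 89. 28⁻¹ ≡ 35 (mod 89), so λ ≡ 10.
  x = λ² - 60 - 88 = 100 - 148 ≡ 41; y = λ·(60 - 41) - 61 ≡ 40. → (41, 40)
8P: (41, 40) + (88, 74). λ = (74 - 40)/(88 - 41) ≡ 34/47 mod 89. 47⁻¹ ≡ 36 (mod 89) since 47·36 = 1692 ≡ 1, so λ ≡ 67.
  x = λ² - 41 - 88 = 4489 - 129 ≡ 88; y = λ·(41 - 88) - 40 ≡ 15. → (88, 15)
9P: (88, 15) + (88, 74): same x and y₁ ≡ -y₂, so the sum is the point at infinity.
9P = the point at infinity, so the order is 9.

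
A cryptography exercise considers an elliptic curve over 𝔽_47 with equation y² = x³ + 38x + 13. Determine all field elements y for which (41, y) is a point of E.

x³ + 38x + 13 = 70492 ≡ 39 (mod 47).
39 is a non-residue mod 47; no y exists.

none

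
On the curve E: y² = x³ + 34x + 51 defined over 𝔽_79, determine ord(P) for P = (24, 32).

2P: tangent at (24, 32): λ = (3·24² + 34)/(2·32) ≡ 24/64. 64⁻¹ ≡ 21 (mod 79), so λ ≡ 24·21 ≡ 30.
  x = λ² - 24 - 24 = 900 - 48 ≡ 62; y = λ·(24 - 62) - 32 ≡ 13. → (62, 13)
3P: (62, 13) + (24, 32). λ = (32 - 13)/(24 - 62) ≡ 19/41 mod 79. 41⁻¹ ≡ 27 (mod 79), so λ ≡ 39.
  x = λ² - 62 - 24 = 1521 - 86 ≡ 13; y = λ·(62 - 13) - 13 ≡ 2. → (13, 2)
4P: (13, 2) + (24, 32). λ = (32 - 2)/(24 - 13) ≡ 30/11 mod 79. 11⁻¹ ≡ 36 (mod 79), so λ ≡ 53.
  x = λ² - 13 - 24 = 2809 - 37 ≡ 7; y = λ·(13 - 7) - 2 ≡ 0. → (7, 0)
5P: (7, 0) + (24, 32). λ = (32 - 0)/(24 - 7) ≡ 32/17 mod 79. 17⁻¹ ≡ 14 (mod 79), so λ ≡ 53.
  x = λ² - 7 - 24 = 2809 - 31 ≡ 13; y = λ·(7 - 13) - 0 ≡ 77. → (13, 77)
6P: (13, 77) + (24, 32). λ = (32 - 77)/(24 - 13) ≡ 34/11 mod 79. 11⁻¹ ≡ 36 (mod 79), so λ ≡ 39.
  x = λ² - 13 - 24 = 1521 - 37 ≡ 62; y = λ·(13 - 62) - 77 ≡ 66. → (62, 66)
7P: (62, 66) + (24, 32). λ = (32 - 66)/(24 - 62) ≡ 45/41 mod 79. 41⁻¹ ≡ 27 (mod 79), so λ ≡ 30.
  x = λ² - 62 - 24 = 900 - 86 ≡ 24; y = λ·(62 - 24) - 66 ≡ 47. → (24, 47)
8P: (24, 47) + (24, 32): same x and y₁ ≡ -y₂, so the sum is the point at infinity.
8P = the point at infinity, so the order is 8.

8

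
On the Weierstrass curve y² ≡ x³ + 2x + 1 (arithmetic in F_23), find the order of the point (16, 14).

5

2P: tangent at (16, 14): λ = (3·16² + 2)/(2·14) ≡ 11/5. 5⁻¹ ≡ 14 (mod 23), so λ ≡ 11·14 ≡ 16.
  x = λ² - 16 - 16 = 256 - 32 ≡ 17; y = λ·(16 - 17) - 14 ≡ 16. → (17, 16)
3P: (17, 16) + (16, 14). λ = (14 - 16)/(16 - 17) ≡ 21/22 mod 23. 22⁻¹ ≡ 22 (mod 23) since 22·22 = 484 ≡ 1, so λ ≡ 2.
  x = λ² - 17 - 16 = 4 - 33 ≡ 17; y = λ·(17 - 17) - 16 ≡ 7. → (17, 7)
4P: (17, 7) + (16, 14). λ = (14 - 7)/(16 - 17) ≡ 7/22 mod 23. 22⁻¹ ≡ 22 (mod 23) since 22·22 = 484 ≡ 1, so λ ≡ 16.
  x = λ² - 17 - 16 = 256 - 33 ≡ 16; y = λ·(17 - 16) - 7 ≡ 9. → (16, 9)
5P: (16, 9) + (16, 14): same x and y₁ ≡ -y₂, so the sum is ∞.
5P = ∞, so the order is 5.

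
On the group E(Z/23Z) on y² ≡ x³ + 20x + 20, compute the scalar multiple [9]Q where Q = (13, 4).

(9, 3)

Double-and-add on 9 = (1001)₂. Start with Q = (13, 4) for the leading 1-bit.
double: tangent at (13, 4): λ = (3·13² + 20)/(2·4) ≡ 21/8. 8⁻¹ ≡ 3 (mod 23), so λ ≡ 21·3 ≡ 17.
  x = λ² - 13 - 13 = 289 - 26 ≡ 10; y = λ·(13 - 10) - 4 ≡ 1. → (10, 1)
double: tangent at (10, 1): λ = (3·10² + 20)/(2·1) ≡ 21/2. 2⁻¹ ≡ 12 (mod 23) since 2·12 = 24 ≡ 1, so λ ≡ 21·12 ≡ 22.
  x = λ² - 10 - 10 = 484 - 20 ≡ 4; y = λ·(10 - 4) - 1 ≡ 16. → (4, 16)
double: tangent at (4, 16): λ = (3·4² + 20)/(2·16) ≡ 22/9. 9⁻¹ ≡ 18 (mod 23), so λ ≡ 22·18 ≡ 5.
  x = λ² - 4 - 4 = 25 - 8 ≡ 17; y = λ·(4 - 17) - 16 ≡ 11. → (17, 11)
add Q: (17, 11) + (13, 4). λ = (4 - 11)/(13 - 17) ≡ 16/19 mod 23. 19⁻¹ ≡ 17 (mod 23), so λ ≡ 19.
  x = λ² - 17 - 13 = 361 - 30 ≡ 9; y = λ·(17 - 9) - 11 ≡ 3. → (9, 3)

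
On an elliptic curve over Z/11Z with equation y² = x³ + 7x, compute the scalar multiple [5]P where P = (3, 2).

(3, 9)

Repeated addition: build up to 5P.
2P: tangent at (3, 2): λ = (3·3² + 7)/(2·2) ≡ 1/4. 4⁻¹ ≡ 3 (mod 11), so λ ≡ 1·3 ≡ 3.
  x = λ² - 3 - 3 = 9 - 6 ≡ 3; y = λ·(3 - 3) - 2 ≡ 9. → (3, 9)
3P: (3, 9) + (3, 2): same x and y₁ ≡ -y₂, so the sum is the point at infinity.
4P: the point at infinity + (3, 2) = (3, 2) (identity).
5P: tangent at (3, 2): λ = (3·3² + 7)/(2·2) ≡ 1/4. 4⁻¹ ≡ 3 (mod 11), so λ ≡ 1·3 ≡ 3.
  x = λ² - 3 - 3 = 9 - 6 ≡ 3; y = λ·(3 - 3) - 2 ≡ 9. → (3, 9)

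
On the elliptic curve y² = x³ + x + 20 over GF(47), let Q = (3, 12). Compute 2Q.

tangent at (3, 12): λ = (3·3² + 1)/(2·12) ≡ 28/24. 24⁻¹ ≡ 2 (mod 47), so λ ≡ 28·2 ≡ 9.
  x = λ² - 3 - 3 = 81 - 6 ≡ 28; y = λ·(3 - 28) - 12 ≡ 45. → (28, 45)

(28, 45)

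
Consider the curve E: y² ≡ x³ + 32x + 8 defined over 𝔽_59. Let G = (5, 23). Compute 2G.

tangent at (5, 23): λ = (3·5² + 32)/(2·23) ≡ 48/46. 46⁻¹ ≡ 9 (mod 59), so λ ≡ 48·9 ≡ 19.
  x = λ² - 5 - 5 = 361 - 10 ≡ 56; y = λ·(5 - 56) - 23 ≡ 11. → (56, 11)

(56, 11)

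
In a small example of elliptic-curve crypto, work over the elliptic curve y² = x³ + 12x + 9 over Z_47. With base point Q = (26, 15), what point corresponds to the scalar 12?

Double-and-add on 12 = (1100)₂. Start with Q = (26, 15) for the leading 1-bit.
double: tangent at (26, 15): λ = (3·26² + 12)/(2·15) ≡ 19/30. 30⁻¹ ≡ 11 (mod 47), so λ ≡ 19·11 ≡ 21.
  x = λ² - 26 - 26 = 441 - 52 ≡ 13; y = λ·(26 - 13) - 15 ≡ 23. → (13, 23)
add Q: (13, 23) + (26, 15). λ = (15 - 23)/(26 - 13) ≡ 39/13 mod 47. 13⁻¹ ≡ 29 (mod 47), so λ ≡ 3.
  x = λ² - 13 - 26 = 9 - 39 ≡ 17; y = λ·(13 - 17) - 23 ≡ 12. → (17, 12)
double: tangent at (17, 12): λ = (3·17² + 12)/(2·12) ≡ 33/24. 24⁻¹ ≡ 2 (mod 47) since 24·2 = 48 ≡ 1, so λ ≡ 33·2 ≡ 19.
  x = λ² - 17 - 17 = 361 - 34 ≡ 45; y = λ·(17 - 45) - 12 ≡ 20. → (45, 20)
double: tangent at (45, 20): λ = (3·45² + 12)/(2·20) ≡ 24/40. 40⁻¹ ≡ 20 (mod 47), so λ ≡ 24·20 ≡ 10.
  x = λ² - 45 - 45 = 100 - 90 ≡ 10; y = λ·(45 - 10) - 20 ≡ 1. → (10, 1)

(10, 1)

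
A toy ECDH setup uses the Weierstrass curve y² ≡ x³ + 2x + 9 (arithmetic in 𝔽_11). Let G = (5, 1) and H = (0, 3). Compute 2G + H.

(4, 2)

First 2G:
Repeated addition: build up to 2G.
2G: tangent at (5, 1): λ = (3·5² + 2)/(2·1) ≡ 0/2. 2⁻¹ ≡ 6 (mod 11), so λ ≡ 0·6 ≡ 0.
  x = λ² - 5 - 5 = 0 - 10 ≡ 1; y = λ·(5 - 1) - 1 ≡ 10. → (1, 10)
2G = (1, 10).
Finally 2G + H:
(1, 10) + (0, 3). λ = (3 - 10)/(0 - 1) ≡ 4/10 mod 11. 10⁻¹ ≡ 10 (mod 11) since 10·10 = 100 ≡ 1, so λ ≡ 7.
  x = λ² - 1 - 0 = 49 - 1 ≡ 4; y = λ·(1 - 4) - 10 ≡ 2. → (4, 2)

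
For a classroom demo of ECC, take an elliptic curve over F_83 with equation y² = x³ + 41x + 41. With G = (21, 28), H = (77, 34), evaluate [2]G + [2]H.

First 2G:
Repeated addition: build up to 2G.
2G: tangent at (21, 28): λ = (3·21² + 41)/(2·28) ≡ 36/56. 56⁻¹ ≡ 43 (mod 83) since 56·43 = 2408 ≡ 1, so λ ≡ 36·43 ≡ 54.
  x = λ² - 21 - 21 = 2916 - 42 ≡ 52; y = λ·(21 - 52) - 28 ≡ 41. → (52, 41)
2G = (52, 41).
Next 2H:
Repeated addition: build up to 2H.
2H: tangent at (77, 34): λ = (3·77² + 41)/(2·34) ≡ 66/68. 68⁻¹ ≡ 11 (mod 83) since 68·11 = 748 ≡ 1, so λ ≡ 66·11 ≡ 62.
  x = λ² - 77 - 77 = 3844 - 154 ≡ 38; y = λ·(77 - 38) - 34 ≡ 60. → (38, 60)
2H = (38, 60).
Finally 2G + 2H:
(52, 41) + (38, 60). λ = (60 - 41)/(38 - 52) ≡ 19/69 mod 83. 69⁻¹ ≡ 77 (mod 83), so λ ≡ 52.
  x = λ² - 52 - 38 = 2704 - 90 ≡ 41; y = λ·(52 - 41) - 41 ≡ 33. → (41, 33)

(41, 33)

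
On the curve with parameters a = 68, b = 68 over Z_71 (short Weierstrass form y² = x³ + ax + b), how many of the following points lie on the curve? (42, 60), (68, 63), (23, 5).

1

(42, 60): 60² ≡ 50, rhs ≡ 48 → off.
(68, 63): 63² ≡ 64, rhs ≡ 50 → off.
(23, 5): 5² ≡ 25, rhs ≡ 25 → on.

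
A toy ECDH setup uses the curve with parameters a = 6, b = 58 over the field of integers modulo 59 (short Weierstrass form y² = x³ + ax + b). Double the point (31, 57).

(12, 41)

tangent at (31, 57): λ = (3·31² + 6)/(2·57) ≡ 57/55. 55⁻¹ ≡ 44 (mod 59), so λ ≡ 57·44 ≡ 30.
  x = λ² - 31 - 31 = 900 - 62 ≡ 12; y = λ·(31 - 12) - 57 ≡ 41. → (12, 41)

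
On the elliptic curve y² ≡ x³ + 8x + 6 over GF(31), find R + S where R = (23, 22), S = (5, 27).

(7, 8)

(23, 22) + (5, 27). λ = (27 - 22)/(5 - 23) ≡ 5/13 mod 31. 13⁻¹ ≡ 12 (mod 31) since 13·12 = 156 ≡ 1, so λ ≡ 29.
  x = λ² - 23 - 5 = 841 - 28 ≡ 7; y = λ·(23 - 7) - 22 ≡ 8. → (7, 8)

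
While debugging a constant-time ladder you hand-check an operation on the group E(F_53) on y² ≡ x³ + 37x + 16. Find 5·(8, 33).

(35, 14)

Write Q = (8, 33).
Repeated addition: build up to 5Q.
2Q: tangent at (8, 33): λ = (3·8² + 37)/(2·33) ≡ 17/13. 13⁻¹ ≡ 49 (mod 53) since 13·49 = 637 ≡ 1, so λ ≡ 17·49 ≡ 38.
  x = λ² - 8 - 8 = 1444 - 16 ≡ 50; y = λ·(8 - 50) - 33 ≡ 14. → (50, 14)
3Q: (50, 14) + (8, 33). λ = (33 - 14)/(8 - 50) ≡ 19/11 mod 53. 11⁻¹ ≡ 29 (mod 53), so λ ≡ 21.
  x = λ² - 50 - 8 = 441 - 58 ≡ 12; y = λ·(50 - 12) - 14 ≡ 42. → (12, 42)
4Q: (12, 42) + (8, 33). λ = (33 - 42)/(8 - 12) ≡ 44/49 mod 53. 49⁻¹ ≡ 13 (mod 53) since 49·13 = 637 ≡ 1, so λ ≡ 42.
  x = λ² - 12 - 8 = 1764 - 20 ≡ 48; y = λ·(12 - 48) - 42 ≡ 36. → (48, 36)
5Q: (48, 36) + (8, 33). λ = (33 - 36)/(8 - 48) ≡ 50/13 mod 53. 13⁻¹ ≡ 49 (mod 53), so λ ≡ 12.
  x = λ² - 48 - 8 = 144 - 56 ≡ 35; y = λ·(48 - 35) - 36 ≡ 14. → (35, 14)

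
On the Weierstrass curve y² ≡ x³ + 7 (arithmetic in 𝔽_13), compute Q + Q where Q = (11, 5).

(7, 5)

tangent at (11, 5): λ = (3·11² + 0)/(2·5) ≡ 12/10. 10⁻¹ ≡ 4 (mod 13) since 10·4 = 40 ≡ 1, so λ ≡ 12·4 ≡ 9.
  x = λ² - 11 - 11 = 81 - 22 ≡ 7; y = λ·(11 - 7) - 5 ≡ 5. → (7, 5)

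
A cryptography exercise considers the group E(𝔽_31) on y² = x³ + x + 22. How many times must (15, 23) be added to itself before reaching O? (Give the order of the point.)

2P: tangent at (15, 23): λ = (3·15² + 1)/(2·23) ≡ 25/15. 15⁻¹ ≡ 29 (mod 31), so λ ≡ 25·29 ≡ 12.
  x = λ² - 15 - 15 = 144 - 30 ≡ 21; y = λ·(15 - 21) - 23 ≡ 29. → (21, 29)
3P: (21, 29) + (15, 23). λ = (23 - 29)/(15 - 21) ≡ 25/25 mod 31. 25⁻¹ ≡ 5 (mod 31), so λ ≡ 1.
  x = λ² - 21 - 15 = 1 - 36 ≡ 27; y = λ·(21 - 27) - 29 ≡ 27. → (27, 27)
4P: (27, 27) + (15, 23). λ = (23 - 27)/(15 - 27) ≡ 27/19 mod 31. 19⁻¹ ≡ 18 (mod 31), so λ ≡ 21.
  x = λ² - 27 - 15 = 441 - 42 ≡ 27; y = λ·(27 - 27) - 27 ≡ 4. → (27, 4)
5P: (27, 4) + (15, 23). λ = (23 - 4)/(15 - 27) ≡ 19/19 mod 31. 19⁻¹ ≡ 18 (mod 31) since 19·18 = 342 ≡ 1, so λ ≡ 1.
  x = λ² - 27 - 15 = 1 - 42 ≡ 21; y = λ·(27 - 21) - 4 ≡ 2. → (21, 2)
6P: (21, 2) + (15, 23). λ = (23 - 2)/(15 - 21) ≡ 21/25 mod 31. 25⁻¹ ≡ 5 (mod 31), so λ ≡ 12.
  x = λ² - 21 - 15 = 144 - 36 ≡ 15; y = λ·(21 - 15) - 2 ≡ 8. → (15, 8)
7P: (15, 8) + (15, 23): same x and y₁ ≡ -y₂, so the sum is O.
7P = O, so the order is 7.

7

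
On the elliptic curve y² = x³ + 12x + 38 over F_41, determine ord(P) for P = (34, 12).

2P: tangent at (34, 12): λ = (3·34² + 12)/(2·12) ≡ 36/24. 24⁻¹ ≡ 12 (mod 41), so λ ≡ 36·12 ≡ 22.
  x = λ² - 34 - 34 = 484 - 68 ≡ 6; y = λ·(34 - 6) - 12 ≡ 30. → (6, 30)
3P: (6, 30) + (34, 12). λ = (12 - 30)/(34 - 6) ≡ 23/28 mod 41. 28⁻¹ ≡ 22 (mod 41), so λ ≡ 14.
  x = λ² - 6 - 34 = 196 - 40 ≡ 33; y = λ·(6 - 33) - 30 ≡ 2. → (33, 2)
4P: (33, 2) + (34, 12). λ = (12 - 2)/(34 - 33) ≡ 10/1 mod 41. 1⁻¹ ≡ 1 (mod 41), so λ ≡ 10.
  x = λ² - 33 - 34 = 100 - 67 ≡ 33; y = λ·(33 - 33) - 2 ≡ 39. → (33, 39)
5P: (33, 39) + (34, 12). λ = (12 - 39)/(34 - 33) ≡ 14/1 mod 41. 1⁻¹ ≡ 1 (mod 41) since 1·1 = 1 ≡ 1, so λ ≡ 14.
  x = λ² - 33 - 34 = 196 - 67 ≡ 6; y = λ·(33 - 6) - 39 ≡ 11. → (6, 11)
6P: (6, 11) + (34, 12). λ = (12 - 11)/(34 - 6) ≡ 1/28 mod 41. 28⁻¹ ≡ 22 (mod 41) since 28·22 = 616 ≡ 1, so λ ≡ 22.
  x = λ² - 6 - 34 = 484 - 40 ≡ 34; y = λ·(6 - 34) - 11 ≡ 29. → (34, 29)
7P: (34, 29) + (34, 12): same x and y₁ ≡ -y₂, so the sum is 𝒪.
7P = 𝒪, so the order is 7.

7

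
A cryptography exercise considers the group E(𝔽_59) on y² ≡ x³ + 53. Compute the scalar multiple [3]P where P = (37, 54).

Repeated addition: build up to 3P.
2P: tangent at (37, 54): λ = (3·37² + 0)/(2·54) ≡ 36/49. 49⁻¹ ≡ 53 (mod 59), so λ ≡ 36·53 ≡ 20.
  x = λ² - 37 - 37 = 400 - 74 ≡ 31; y = λ·(37 - 31) - 54 ≡ 7. → (31, 7)
3P: (31, 7) + (37, 54). λ = (54 - 7)/(37 - 31) ≡ 47/6 mod 59. 6⁻¹ ≡ 10 (mod 59), so λ ≡ 57.
  x = λ² - 31 - 37 = 3249 - 68 ≡ 54; y = λ·(31 - 54) - 7 ≡ 39. → (54, 39)

(54, 39)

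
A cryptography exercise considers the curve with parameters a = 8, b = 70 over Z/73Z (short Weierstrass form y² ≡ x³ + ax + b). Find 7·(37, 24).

Write Q = (37, 24).
Double-and-add on 7 = (111)₂. Start with Q = (37, 24) for the leading 1-bit.
double: tangent at (37, 24): λ = (3·37² + 8)/(2·24) ≡ 27/48. 48⁻¹ ≡ 35 (mod 73), so λ ≡ 27·35 ≡ 69.
  x = λ² - 37 - 37 = 4761 - 74 ≡ 15; y = λ·(37 - 15) - 24 ≡ 34. → (15, 34)
add Q: (15, 34) + (37, 24). λ = (24 - 34)/(37 - 15) ≡ 63/22 mod 73. 22⁻¹ ≡ 10 (mod 73), so λ ≡ 46.
  x = λ² - 15 - 37 = 2116 - 52 ≡ 20; y = λ·(15 - 20) - 34 ≡ 28. → (20, 28)
double: tangent at (20, 28): λ = (3·20² + 8)/(2·28) ≡ 40/56. 56⁻¹ ≡ 30 (mod 73), so λ ≡ 40·30 ≡ 32.
  x = λ² - 20 - 20 = 1024 - 40 ≡ 35; y = λ·(20 - 35) - 28 ≡ 3. → (35, 3)
add Q: (35, 3) + (37, 24). λ = (24 - 3)/(37 - 35) ≡ 21/2 mod 73. 2⁻¹ ≡ 37 (mod 73), so λ ≡ 47.
  x = λ² - 35 - 37 = 2209 - 72 ≡ 20; y = λ·(35 - 20) - 3 ≡ 45. → (20, 45)

(20, 45)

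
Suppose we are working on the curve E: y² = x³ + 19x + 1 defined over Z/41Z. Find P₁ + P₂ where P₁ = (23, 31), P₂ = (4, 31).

(23, 31) + (4, 31). λ = (31 - 31)/(4 - 23) ≡ 0/22 mod 41. 22⁻¹ ≡ 28 (mod 41) since 22·28 = 616 ≡ 1, so λ ≡ 0.
  x = λ² - 23 - 4 = 0 - 27 ≡ 14; y = λ·(23 - 14) - 31 ≡ 10. → (14, 10)

(14, 10)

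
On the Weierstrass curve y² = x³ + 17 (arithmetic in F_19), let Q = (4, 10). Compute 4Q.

Double-and-add on 4 = (100)₂. Start with Q = (4, 10) for the leading 1-bit.
double: tangent at (4, 10): λ = (3·4² + 0)/(2·10) ≡ 10/1. 1⁻¹ ≡ 1 (mod 19), so λ ≡ 10·1 ≡ 10.
  x = λ² - 4 - 4 = 100 - 8 ≡ 16; y = λ·(4 - 16) - 10 ≡ 3. → (16, 3)
double: tangent at (16, 3): λ = (3·16² + 0)/(2·3) ≡ 8/6. 6⁻¹ ≡ 16 (mod 19) since 6·16 = 96 ≡ 1, so λ ≡ 8·16 ≡ 14.
  x = λ² - 16 - 16 = 196 - 32 ≡ 12; y = λ·(16 - 12) - 3 ≡ 15. → (12, 15)

(12, 15)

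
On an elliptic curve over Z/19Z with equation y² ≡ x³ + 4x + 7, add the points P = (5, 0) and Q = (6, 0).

(5, 0) + (6, 0). λ = (0 - 0)/(6 - 5) ≡ 0/1 mod 19. 1⁻¹ ≡ 1 (mod 19), so λ ≡ 0.
  x = λ² - 5 - 6 = 0 - 11 ≡ 8; y = λ·(5 - 8) - 0 ≡ 0. → (8, 0)

(8, 0)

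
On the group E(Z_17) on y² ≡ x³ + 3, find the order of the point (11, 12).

3

2P: tangent at (11, 12): λ = (3·11² + 0)/(2·12) ≡ 6/7. 7⁻¹ ≡ 5 (mod 17), so λ ≡ 6·5 ≡ 13.
  x = λ² - 11 - 11 = 169 - 22 ≡ 11; y = λ·(11 - 11) - 12 ≡ 5. → (11, 5)
3P: (11, 5) + (11, 12): same x and y₁ ≡ -y₂, so the sum is the point at infinity.
3P = the point at infinity, so the order is 3.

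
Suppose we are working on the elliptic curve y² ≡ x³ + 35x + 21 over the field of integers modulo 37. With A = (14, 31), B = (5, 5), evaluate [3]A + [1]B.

First 3A:
Repeated addition: build up to 3A.
2A: tangent at (14, 31): λ = (3·14² + 35)/(2·31) ≡ 31/25. 25⁻¹ ≡ 3 (mod 37) since 25·3 = 75 ≡ 1, so λ ≡ 31·3 ≡ 19.
  x = λ² - 14 - 14 = 361 - 28 ≡ 0; y = λ·(14 - 0) - 31 ≡ 13. → (0, 13)
3A: (0, 13) + (14, 31). λ = (31 - 13)/(14 - 0) ≡ 18/14 mod 37. 14⁻¹ ≡ 8 (mod 37), so λ ≡ 33.
  x = λ² - 0 - 14 = 1089 - 14 ≡ 2; y = λ·(0 - 2) - 13 ≡ 32. → (2, 32)
3A = (2, 32).
Finally 3A + B:
(2, 32) + (5, 5). λ = (5 - 32)/(5 - 2) ≡ 10/3 mod 37. 3⁻¹ ≡ 25 (mod 37), so λ ≡ 28.
  x = λ² - 2 - 5 = 784 - 7 ≡ 0; y = λ·(2 - 0) - 32 ≡ 24. → (0, 24)

(0, 24)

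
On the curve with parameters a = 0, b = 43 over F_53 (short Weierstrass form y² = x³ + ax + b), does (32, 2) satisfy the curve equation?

yes

y² = 2² ≡ 4; x³ + 0x + 43 = 32811 ≡ 4 (mod 53). 4 = 4.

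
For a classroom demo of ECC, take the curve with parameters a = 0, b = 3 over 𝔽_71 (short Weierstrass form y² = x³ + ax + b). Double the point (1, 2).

tangent at (1, 2): λ = (3·1² + 0)/(2·2) ≡ 3/4. 4⁻¹ ≡ 18 (mod 71) since 4·18 = 72 ≡ 1, so λ ≡ 3·18 ≡ 54.
  x = λ² - 1 - 1 = 2916 - 2 ≡ 3; y = λ·(1 - 3) - 2 ≡ 32. → (3, 32)

(3, 32)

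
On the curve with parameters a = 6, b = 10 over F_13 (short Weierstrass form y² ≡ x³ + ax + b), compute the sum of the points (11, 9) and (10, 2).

(11, 9) + (10, 2). λ = (2 - 9)/(10 - 11) ≡ 6/12 mod 13. 12⁻¹ ≡ 12 (mod 13) since 12·12 = 144 ≡ 1, so λ ≡ 7.
  x = λ² - 11 - 10 = 49 - 21 ≡ 2; y = λ·(11 - 2) - 9 ≡ 2. → (2, 2)

(2, 2)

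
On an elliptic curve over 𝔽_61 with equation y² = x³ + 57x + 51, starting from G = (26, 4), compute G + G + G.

Repeated addition: build up to 3G.
2G: tangent at (26, 4): λ = (3·26² + 57)/(2·4) ≡ 11/8. 8⁻¹ ≡ 23 (mod 61), so λ ≡ 11·23 ≡ 9.
  x = λ² - 26 - 26 = 81 - 52 ≡ 29; y = λ·(26 - 29) - 4 ≡ 30. → (29, 30)
3G: (29, 30) + (26, 4). λ = (4 - 30)/(26 - 29) ≡ 35/58 mod 61. 58⁻¹ ≡ 20 (mod 61), so λ ≡ 29.
  x = λ² - 29 - 26 = 841 - 55 ≡ 54; y = λ·(29 - 54) - 30 ≡ 38. → (54, 38)

(54, 38)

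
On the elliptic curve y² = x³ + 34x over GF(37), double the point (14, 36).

tangent at (14, 36): λ = (3·14² + 34)/(2·36) ≡ 30/35. 35⁻¹ ≡ 18 (mod 37) since 35·18 = 630 ≡ 1, so λ ≡ 30·18 ≡ 22.
  x = λ² - 14 - 14 = 484 - 28 ≡ 12; y = λ·(14 - 12) - 36 ≡ 8. → (12, 8)

(12, 8)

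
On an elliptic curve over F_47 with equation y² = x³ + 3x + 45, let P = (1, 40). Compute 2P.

tangent at (1, 40): λ = (3·1² + 3)/(2·40) ≡ 6/33. 33⁻¹ ≡ 10 (mod 47), so λ ≡ 6·10 ≡ 13.
  x = λ² - 1 - 1 = 169 - 2 ≡ 26; y = λ·(1 - 26) - 40 ≡ 11. → (26, 11)

(26, 11)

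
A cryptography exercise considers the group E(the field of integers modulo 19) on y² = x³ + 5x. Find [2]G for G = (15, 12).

(17, 1)

tangent at (15, 12): λ = (3·15² + 5)/(2·12) ≡ 15/5. 5⁻¹ ≡ 4 (mod 19), so λ ≡ 15·4 ≡ 3.
  x = λ² - 15 - 15 = 9 - 30 ≡ 17; y = λ·(15 - 17) - 12 ≡ 1. → (17, 1)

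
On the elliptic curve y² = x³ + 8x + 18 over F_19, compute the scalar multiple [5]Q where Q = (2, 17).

Repeated addition: build up to 5Q.
2Q: tangent at (2, 17): λ = (3·2² + 8)/(2·17) ≡ 1/15. 15⁻¹ ≡ 14 (mod 19), so λ ≡ 1·14 ≡ 14.
  x = λ² - 2 - 2 = 196 - 4 ≡ 2; y = λ·(2 - 2) - 17 ≡ 2. → (2, 2)
3Q: (2, 2) + (2, 17): same x and y₁ ≡ -y₂, so the sum is O.
4Q: O + (2, 17) = (2, 17) (identity).
5Q: tangent at (2, 17): λ = (3·2² + 8)/(2·17) ≡ 1/15. 15⁻¹ ≡ 14 (mod 19), so λ ≡ 1·14 ≡ 14.
  x = λ² - 2 - 2 = 196 - 4 ≡ 2; y = λ·(2 - 2) - 17 ≡ 2. → (2, 2)

(2, 2)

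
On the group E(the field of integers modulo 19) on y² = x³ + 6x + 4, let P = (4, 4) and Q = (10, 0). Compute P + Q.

(16, 4)

(4, 4) + (10, 0). λ = (0 - 4)/(10 - 4) ≡ 15/6 mod 19. 6⁻¹ ≡ 16 (mod 19) since 6·16 = 96 ≡ 1, so λ ≡ 12.
  x = λ² - 4 - 10 = 144 - 14 ≡ 16; y = λ·(4 - 16) - 4 ≡ 4. → (16, 4)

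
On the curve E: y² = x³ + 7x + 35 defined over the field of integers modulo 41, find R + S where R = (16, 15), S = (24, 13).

(16, 15) + (24, 13). λ = (13 - 15)/(24 - 16) ≡ 39/8 mod 41. 8⁻¹ ≡ 36 (mod 41), so λ ≡ 10.
  x = λ² - 16 - 24 = 100 - 40 ≡ 19; y = λ·(16 - 19) - 15 ≡ 37. → (19, 37)

(19, 37)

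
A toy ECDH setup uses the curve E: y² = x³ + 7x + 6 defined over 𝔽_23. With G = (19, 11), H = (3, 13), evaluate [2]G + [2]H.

(9, 4)

First 2G:
Repeated addition: build up to 2G.
2G: tangent at (19, 11): λ = (3·19² + 7)/(2·11) ≡ 9/22. 22⁻¹ ≡ 22 (mod 23) since 22·22 = 484 ≡ 1, so λ ≡ 9·22 ≡ 14.
  x = λ² - 19 - 19 = 196 - 38 ≡ 20; y = λ·(19 - 20) - 11 ≡ 21. → (20, 21)
2G = (20, 21).
Next 2H:
Repeated addition: build up to 2H.
2H: tangent at (3, 13): λ = (3·3² + 7)/(2·13) ≡ 11/3. 3⁻¹ ≡ 8 (mod 23) since 3·8 = 24 ≡ 1, so λ ≡ 11·8 ≡ 19.
  x = λ² - 3 - 3 = 361 - 6 ≡ 10; y = λ·(3 - 10) - 13 ≡ 15. → (10, 15)
2H = (10, 15).
Finally 2G + 2H:
(20, 21) + (10, 15). λ = (15 - 21)/(10 - 20) ≡ 17/13 mod 23. 13⁻¹ ≡ 16 (mod 23), so λ ≡ 19.
  x = λ² - 20 - 10 = 361 - 30 ≡ 9; y = λ·(20 - 9) - 21 ≡ 4. → (9, 4)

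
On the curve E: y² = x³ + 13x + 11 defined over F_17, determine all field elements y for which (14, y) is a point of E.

8, 9

x³ + 13x + 11 = 2937 ≡ 13 (mod 17).
Square roots of 13 mod 17: 8 and 9 (since 8² = 64 ≡ 13).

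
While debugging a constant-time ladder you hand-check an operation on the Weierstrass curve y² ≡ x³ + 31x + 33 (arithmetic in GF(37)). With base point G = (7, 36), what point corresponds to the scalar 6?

(19, 28)

Repeated addition: build up to 6G.
2G: tangent at (7, 36): λ = (3·7² + 31)/(2·36) ≡ 30/35. 35⁻¹ ≡ 18 (mod 37), so λ ≡ 30·18 ≡ 22.
  x = λ² - 7 - 7 = 484 - 14 ≡ 26; y = λ·(7 - 26) - 36 ≡ 27. → (26, 27)
3G: (26, 27) + (7, 36). λ = (36 - 27)/(7 - 26) ≡ 9/18 mod 37. 18⁻¹ ≡ 35 (mod 37), so λ ≡ 19.
  x = λ² - 26 - 7 = 361 - 33 ≡ 32; y = λ·(26 - 32) - 27 ≡ 7. → (32, 7)
4G: (32, 7) + (7, 36). λ = (36 - 7)/(7 - 32) ≡ 29/12 mod 37. 12⁻¹ ≡ 34 (mod 37), so λ ≡ 24.
  x = λ² - 32 - 7 = 576 - 39 ≡ 19; y = λ·(32 - 19) - 7 ≡ 9. → (19, 9)
5G: (19, 9) + (7, 36). λ = (36 - 9)/(7 - 19) ≡ 27/25 mod 37. 25⁻¹ ≡ 3 (mod 37), so λ ≡ 7.
  x = λ² - 19 - 7 = 49 - 26 ≡ 23; y = λ·(19 - 23) - 9 ≡ 0. → (23, 0)
6G: (23, 0) + (7, 36). λ = (36 - 0)/(7 - 23) ≡ 36/21 mod 37. 21⁻¹ ≡ 30 (mod 37) since 21·30 = 630 ≡ 1, so λ ≡ 7.
  x = λ² - 23 - 7 = 49 - 30 ≡ 19; y = λ·(23 - 19) - 0 ≡ 28. → (19, 28)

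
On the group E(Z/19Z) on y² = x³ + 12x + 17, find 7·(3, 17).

(16, 7)

Write Q = (3, 17).
Double-and-add on 7 = (111)₂. Start with Q = (3, 17) for the leading 1-bit.
double: tangent at (3, 17): λ = (3·3² + 12)/(2·17) ≡ 1/15. 15⁻¹ ≡ 14 (mod 19), so λ ≡ 1·14 ≡ 14.
  x = λ² - 3 - 3 = 196 - 6 ≡ 0; y = λ·(3 - 0) - 17 ≡ 6. → (0, 6)
add Q: (0, 6) + (3, 17). λ = (17 - 6)/(3 - 0) ≡ 11/3 mod 19. 3⁻¹ ≡ 13 (mod 19) since 3·13 = 39 ≡ 1, so λ ≡ 10.
  x = λ² - 0 - 3 = 100 - 3 ≡ 2; y = λ·(0 - 2) - 6 ≡ 12. → (2, 12)
double: tangent at (2, 12): λ = (3·2² + 12)/(2·12) ≡ 5/5. 5⁻¹ ≡ 4 (mod 19) since 5·4 = 20 ≡ 1, so λ ≡ 5·4 ≡ 1.
  x = λ² - 2 - 2 = 1 - 4 ≡ 16; y = λ·(2 - 16) - 12 ≡ 12. → (16, 12)
add Q: (16, 12) + (3, 17). λ = (17 - 12)/(3 - 16) ≡ 5/6 mod 19. 6⁻¹ ≡ 16 (mod 19), so λ ≡ 4.
  x = λ² - 16 - 3 = 16 - 19 ≡ 16; y = λ·(16 - 16) - 12 ≡ 7. → (16, 7)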